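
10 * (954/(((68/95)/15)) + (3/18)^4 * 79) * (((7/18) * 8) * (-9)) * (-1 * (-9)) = -15416210005/306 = -50379771.26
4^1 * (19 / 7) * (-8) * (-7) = 608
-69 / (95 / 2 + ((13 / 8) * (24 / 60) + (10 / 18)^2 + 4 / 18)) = -111780 / 78863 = -1.42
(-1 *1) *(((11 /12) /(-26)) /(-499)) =-11 /155688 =-0.00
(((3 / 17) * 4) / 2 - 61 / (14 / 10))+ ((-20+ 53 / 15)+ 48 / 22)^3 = -1581312000742 / 534562875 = -2958.14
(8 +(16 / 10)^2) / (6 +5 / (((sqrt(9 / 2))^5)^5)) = 1.76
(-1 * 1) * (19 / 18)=-1.06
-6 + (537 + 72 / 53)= 28215 / 53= 532.36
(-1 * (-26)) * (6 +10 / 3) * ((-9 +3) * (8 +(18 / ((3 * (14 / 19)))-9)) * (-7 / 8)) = 9100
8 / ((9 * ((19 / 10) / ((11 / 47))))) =880 / 8037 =0.11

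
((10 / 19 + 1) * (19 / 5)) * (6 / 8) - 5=-13 / 20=-0.65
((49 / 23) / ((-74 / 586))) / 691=-14357 / 588041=-0.02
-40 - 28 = -68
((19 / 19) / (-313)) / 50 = -1 / 15650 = -0.00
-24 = -24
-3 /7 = -0.43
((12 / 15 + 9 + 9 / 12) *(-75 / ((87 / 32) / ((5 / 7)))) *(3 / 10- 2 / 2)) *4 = 16880 / 29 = 582.07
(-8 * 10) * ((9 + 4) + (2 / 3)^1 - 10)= -880 / 3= -293.33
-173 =-173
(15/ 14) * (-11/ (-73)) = 165/ 1022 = 0.16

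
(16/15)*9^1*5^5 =30000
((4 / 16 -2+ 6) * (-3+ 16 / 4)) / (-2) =-17 / 8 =-2.12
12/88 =3/22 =0.14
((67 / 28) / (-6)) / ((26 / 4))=-67 / 1092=-0.06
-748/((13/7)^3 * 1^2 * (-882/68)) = 9.00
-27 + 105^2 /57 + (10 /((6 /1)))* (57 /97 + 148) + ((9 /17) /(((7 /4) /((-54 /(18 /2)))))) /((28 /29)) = 1898392627 /4605657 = 412.19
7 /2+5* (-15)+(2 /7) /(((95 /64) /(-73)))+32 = -71223 /1330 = -53.55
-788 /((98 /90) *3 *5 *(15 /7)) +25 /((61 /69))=12307 /2135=5.76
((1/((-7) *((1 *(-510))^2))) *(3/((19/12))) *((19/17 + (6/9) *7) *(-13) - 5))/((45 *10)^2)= 409/992395293750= 0.00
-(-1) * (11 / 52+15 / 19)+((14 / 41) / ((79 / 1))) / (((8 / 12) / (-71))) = 1730263 / 3200132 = 0.54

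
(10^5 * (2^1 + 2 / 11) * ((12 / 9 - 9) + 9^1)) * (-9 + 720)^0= 3200000 / 11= 290909.09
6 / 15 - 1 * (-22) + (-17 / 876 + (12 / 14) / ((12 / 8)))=703709 / 30660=22.95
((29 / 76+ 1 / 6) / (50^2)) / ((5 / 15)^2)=3 / 1520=0.00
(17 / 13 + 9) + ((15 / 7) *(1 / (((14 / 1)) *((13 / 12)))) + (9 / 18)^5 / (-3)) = 49103 / 4704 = 10.44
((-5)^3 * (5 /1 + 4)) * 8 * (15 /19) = -135000 /19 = -7105.26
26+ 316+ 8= 350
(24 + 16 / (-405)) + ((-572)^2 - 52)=132498164 / 405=327155.96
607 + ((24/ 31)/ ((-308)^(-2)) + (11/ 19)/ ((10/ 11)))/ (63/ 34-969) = 51428222998/ 96840435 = 531.06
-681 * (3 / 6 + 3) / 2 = -4767 / 4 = -1191.75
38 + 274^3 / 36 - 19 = 571430.78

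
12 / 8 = 3 / 2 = 1.50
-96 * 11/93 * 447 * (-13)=2045472/31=65982.97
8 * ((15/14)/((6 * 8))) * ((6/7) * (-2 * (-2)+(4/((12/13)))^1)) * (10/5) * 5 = 625/49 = 12.76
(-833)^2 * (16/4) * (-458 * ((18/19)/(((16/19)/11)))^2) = -1557384594381/8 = -194673074297.62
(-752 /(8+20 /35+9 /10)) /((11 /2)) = -14.44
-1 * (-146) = 146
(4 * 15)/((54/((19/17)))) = 190/153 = 1.24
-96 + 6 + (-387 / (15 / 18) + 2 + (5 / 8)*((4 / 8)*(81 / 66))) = -552.02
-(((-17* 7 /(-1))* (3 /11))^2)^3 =-2070185663499849 /1771561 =-1168565837.42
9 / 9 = 1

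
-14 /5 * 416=-5824 /5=-1164.80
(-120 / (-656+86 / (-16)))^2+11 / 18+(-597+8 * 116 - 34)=297.64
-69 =-69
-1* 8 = -8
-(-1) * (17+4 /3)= 55 /3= 18.33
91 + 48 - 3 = 136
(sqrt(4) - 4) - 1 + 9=6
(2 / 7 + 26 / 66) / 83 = 157 / 19173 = 0.01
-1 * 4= -4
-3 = -3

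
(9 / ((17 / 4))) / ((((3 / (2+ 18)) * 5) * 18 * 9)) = 8 / 459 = 0.02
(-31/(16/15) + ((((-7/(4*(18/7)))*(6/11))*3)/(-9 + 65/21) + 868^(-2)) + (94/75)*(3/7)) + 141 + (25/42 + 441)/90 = 657706146781/5594173200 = 117.57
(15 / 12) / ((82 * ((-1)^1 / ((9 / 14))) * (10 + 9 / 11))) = -495 / 546448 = -0.00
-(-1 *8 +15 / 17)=121 / 17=7.12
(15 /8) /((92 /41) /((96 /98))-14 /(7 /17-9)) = 134685 /281638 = 0.48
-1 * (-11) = 11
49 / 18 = 2.72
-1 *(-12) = 12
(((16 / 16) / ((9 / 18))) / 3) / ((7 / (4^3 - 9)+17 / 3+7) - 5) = 55 / 643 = 0.09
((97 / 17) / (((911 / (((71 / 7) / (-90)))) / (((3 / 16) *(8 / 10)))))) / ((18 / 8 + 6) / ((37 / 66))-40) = 254819 / 60849971700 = 0.00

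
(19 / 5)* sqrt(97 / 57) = sqrt(5529) / 15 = 4.96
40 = 40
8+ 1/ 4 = 33/ 4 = 8.25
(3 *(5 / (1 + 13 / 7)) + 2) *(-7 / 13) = -203 / 52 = -3.90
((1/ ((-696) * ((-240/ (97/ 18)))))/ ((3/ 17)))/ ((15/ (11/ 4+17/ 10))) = 146761/ 2706048000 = 0.00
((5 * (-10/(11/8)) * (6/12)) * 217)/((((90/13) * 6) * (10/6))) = -5642/99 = -56.99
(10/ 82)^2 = 0.01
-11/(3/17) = -187/3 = -62.33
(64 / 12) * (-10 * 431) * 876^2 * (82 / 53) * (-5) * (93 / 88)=84073868035200 / 583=144209036080.96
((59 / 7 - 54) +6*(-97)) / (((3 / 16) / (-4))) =281152 / 21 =13388.19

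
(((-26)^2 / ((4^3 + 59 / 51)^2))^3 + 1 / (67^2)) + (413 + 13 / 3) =7567290650479489400506506751 / 18132300497633093259150963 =417.34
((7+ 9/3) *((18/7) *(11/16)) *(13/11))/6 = 195/56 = 3.48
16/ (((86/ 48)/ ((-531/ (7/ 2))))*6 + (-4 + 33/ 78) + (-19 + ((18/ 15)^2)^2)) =-0.78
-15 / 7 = -2.14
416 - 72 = 344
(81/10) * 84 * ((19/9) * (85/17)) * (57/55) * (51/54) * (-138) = -53355078/55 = -970092.33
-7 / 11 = -0.64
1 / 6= 0.17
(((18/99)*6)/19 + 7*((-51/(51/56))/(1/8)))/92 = -34.09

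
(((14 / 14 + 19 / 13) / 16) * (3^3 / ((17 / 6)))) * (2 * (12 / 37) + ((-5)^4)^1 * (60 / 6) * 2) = 149857776 / 8177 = 18326.74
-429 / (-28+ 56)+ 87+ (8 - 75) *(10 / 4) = -2683 / 28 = -95.82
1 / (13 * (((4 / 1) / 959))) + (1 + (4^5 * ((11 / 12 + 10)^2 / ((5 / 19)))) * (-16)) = -17361944137 / 2340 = -7419634.25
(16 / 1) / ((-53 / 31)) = -496 / 53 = -9.36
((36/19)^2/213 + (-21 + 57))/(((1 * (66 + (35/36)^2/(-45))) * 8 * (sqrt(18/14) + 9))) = 4710824244/611477459819 -224324964 * sqrt(7)/611477459819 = 0.01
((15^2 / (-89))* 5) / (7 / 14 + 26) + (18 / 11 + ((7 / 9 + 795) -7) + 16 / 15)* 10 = 3695858072 / 466983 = 7914.33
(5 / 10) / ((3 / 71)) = 71 / 6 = 11.83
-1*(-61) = 61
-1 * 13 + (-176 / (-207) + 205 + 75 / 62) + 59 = 3247771 / 12834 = 253.06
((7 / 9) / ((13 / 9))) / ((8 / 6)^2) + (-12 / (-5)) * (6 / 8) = 2187 / 1040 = 2.10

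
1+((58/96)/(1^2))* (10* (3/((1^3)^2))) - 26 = -55/8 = -6.88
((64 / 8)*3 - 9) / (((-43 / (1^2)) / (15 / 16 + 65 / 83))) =-34275 / 57104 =-0.60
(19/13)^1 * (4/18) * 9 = 38/13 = 2.92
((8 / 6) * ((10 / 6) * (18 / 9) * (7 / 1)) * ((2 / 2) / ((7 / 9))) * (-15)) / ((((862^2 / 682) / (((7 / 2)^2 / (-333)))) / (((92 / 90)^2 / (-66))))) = -1607102 / 5010531453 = -0.00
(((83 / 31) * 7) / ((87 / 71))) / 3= 41251 / 8091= 5.10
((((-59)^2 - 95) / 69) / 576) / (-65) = -1693 / 1291680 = -0.00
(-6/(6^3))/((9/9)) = -1/36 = -0.03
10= 10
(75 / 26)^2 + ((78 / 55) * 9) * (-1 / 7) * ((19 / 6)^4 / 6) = -208352737 / 9369360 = -22.24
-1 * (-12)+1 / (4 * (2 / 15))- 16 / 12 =301 / 24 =12.54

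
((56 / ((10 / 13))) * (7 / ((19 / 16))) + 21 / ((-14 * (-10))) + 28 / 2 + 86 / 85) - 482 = -243551 / 6460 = -37.70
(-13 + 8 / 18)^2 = 12769 / 81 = 157.64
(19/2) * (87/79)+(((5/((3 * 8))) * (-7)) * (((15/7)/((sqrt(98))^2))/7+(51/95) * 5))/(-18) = 175948611/16474976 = 10.68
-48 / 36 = -4 / 3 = -1.33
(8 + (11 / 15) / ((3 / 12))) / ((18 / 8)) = 656 / 135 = 4.86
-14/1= -14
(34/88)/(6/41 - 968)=-697/1746008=-0.00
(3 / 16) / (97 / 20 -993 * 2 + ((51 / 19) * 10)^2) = -5415 / 36407612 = -0.00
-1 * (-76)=76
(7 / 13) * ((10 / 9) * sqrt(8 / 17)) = 140 * sqrt(34) / 1989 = 0.41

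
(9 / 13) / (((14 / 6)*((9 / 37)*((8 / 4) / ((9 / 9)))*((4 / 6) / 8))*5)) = 1.46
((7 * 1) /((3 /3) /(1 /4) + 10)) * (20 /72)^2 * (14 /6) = 175 /1944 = 0.09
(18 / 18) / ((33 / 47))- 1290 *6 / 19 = -254527 / 627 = -405.94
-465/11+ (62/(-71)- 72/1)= -115.15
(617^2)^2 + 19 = 144924114740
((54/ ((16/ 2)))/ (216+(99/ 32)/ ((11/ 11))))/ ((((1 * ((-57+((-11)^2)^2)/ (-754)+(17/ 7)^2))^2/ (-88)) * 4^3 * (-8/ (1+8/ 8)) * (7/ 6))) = 536252717/ 10677528998550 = 0.00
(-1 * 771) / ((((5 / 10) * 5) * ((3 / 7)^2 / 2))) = -3358.13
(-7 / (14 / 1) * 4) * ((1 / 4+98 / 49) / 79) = -9 / 158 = -0.06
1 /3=0.33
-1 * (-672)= 672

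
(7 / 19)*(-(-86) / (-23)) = -602 / 437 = -1.38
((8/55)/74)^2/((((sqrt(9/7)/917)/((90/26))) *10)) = 22008 *sqrt(7)/53835925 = 0.00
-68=-68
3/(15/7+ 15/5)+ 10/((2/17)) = 1027/12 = 85.58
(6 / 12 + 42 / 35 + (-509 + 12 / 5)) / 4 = -5049 / 40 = -126.22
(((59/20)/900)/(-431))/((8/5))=-59/12412800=-0.00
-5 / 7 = -0.71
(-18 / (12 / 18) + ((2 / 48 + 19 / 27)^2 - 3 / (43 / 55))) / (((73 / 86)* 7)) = -60751253 / 11920608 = -5.10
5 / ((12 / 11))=55 / 12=4.58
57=57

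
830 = 830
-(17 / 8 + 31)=-265 / 8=-33.12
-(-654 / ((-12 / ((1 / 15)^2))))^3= -1295029 / 91125000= -0.01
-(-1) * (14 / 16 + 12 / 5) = 131 / 40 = 3.28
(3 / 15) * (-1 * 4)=-4 / 5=-0.80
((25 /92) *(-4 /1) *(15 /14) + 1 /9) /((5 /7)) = -3053 /2070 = -1.47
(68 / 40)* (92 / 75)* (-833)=-651406 / 375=-1737.08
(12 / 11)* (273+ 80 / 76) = 62484 / 209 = 298.97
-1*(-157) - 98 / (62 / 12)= 4279 / 31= 138.03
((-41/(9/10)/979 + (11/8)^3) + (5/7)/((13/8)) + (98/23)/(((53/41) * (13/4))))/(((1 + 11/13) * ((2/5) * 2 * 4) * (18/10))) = 50128160106425/133036448219136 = 0.38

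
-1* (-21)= 21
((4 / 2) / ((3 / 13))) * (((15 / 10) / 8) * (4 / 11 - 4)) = -5.91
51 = 51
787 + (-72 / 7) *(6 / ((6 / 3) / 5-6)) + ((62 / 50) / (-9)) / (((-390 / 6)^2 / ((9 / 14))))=8260508533 / 10351250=798.02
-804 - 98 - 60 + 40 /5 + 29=-925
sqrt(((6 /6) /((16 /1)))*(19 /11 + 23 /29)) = sqrt(64119) /638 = 0.40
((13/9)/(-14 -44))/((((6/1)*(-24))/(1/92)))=13/6915456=0.00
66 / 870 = 11 / 145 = 0.08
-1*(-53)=53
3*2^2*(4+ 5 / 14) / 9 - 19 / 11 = 943 / 231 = 4.08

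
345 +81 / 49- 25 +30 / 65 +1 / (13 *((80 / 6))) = 8207627 / 25480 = 322.12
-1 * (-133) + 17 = 150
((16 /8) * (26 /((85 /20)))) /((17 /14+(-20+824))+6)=2912 /193069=0.02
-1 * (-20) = 20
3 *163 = 489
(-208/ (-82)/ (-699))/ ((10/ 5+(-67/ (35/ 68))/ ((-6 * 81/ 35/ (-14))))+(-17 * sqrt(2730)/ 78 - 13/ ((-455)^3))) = 27780666126057449514000/ 981729612971785948205783069 - 46847953228474125000 * sqrt(2730)/ 981729612971785948205783069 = 0.00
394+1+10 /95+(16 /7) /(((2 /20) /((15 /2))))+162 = 96895 /133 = 728.53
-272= -272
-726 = -726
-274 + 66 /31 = -8428 /31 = -271.87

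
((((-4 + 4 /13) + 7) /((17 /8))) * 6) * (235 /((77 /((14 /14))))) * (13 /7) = 485040 /9163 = 52.93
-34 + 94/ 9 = -212/ 9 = -23.56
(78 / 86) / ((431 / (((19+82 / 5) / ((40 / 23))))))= 158769 / 3706600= 0.04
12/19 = 0.63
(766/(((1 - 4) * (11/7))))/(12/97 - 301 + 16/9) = 1560342/2872243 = 0.54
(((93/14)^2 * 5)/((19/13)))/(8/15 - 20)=-8432775/1087408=-7.75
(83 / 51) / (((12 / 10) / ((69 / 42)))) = 9545 / 4284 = 2.23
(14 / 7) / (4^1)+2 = 5 / 2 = 2.50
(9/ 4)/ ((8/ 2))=9/ 16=0.56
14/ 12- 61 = -359/ 6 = -59.83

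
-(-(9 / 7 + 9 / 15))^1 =66 / 35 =1.89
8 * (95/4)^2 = 9025/2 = 4512.50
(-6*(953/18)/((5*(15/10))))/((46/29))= -27637/1035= -26.70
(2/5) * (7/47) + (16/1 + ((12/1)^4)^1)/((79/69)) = 336494786/18565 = 18125.22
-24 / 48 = -1 / 2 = -0.50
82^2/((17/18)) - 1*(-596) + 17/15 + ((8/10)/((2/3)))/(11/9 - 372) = 6566375659/850935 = 7716.66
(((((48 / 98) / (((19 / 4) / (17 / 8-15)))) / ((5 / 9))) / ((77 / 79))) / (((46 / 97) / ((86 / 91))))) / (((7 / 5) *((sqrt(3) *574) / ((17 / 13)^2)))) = -176552899254 *sqrt(3) / 50942033353211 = -0.01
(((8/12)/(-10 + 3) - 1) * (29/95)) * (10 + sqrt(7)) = -1334/399 - 667 * sqrt(7)/1995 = -4.23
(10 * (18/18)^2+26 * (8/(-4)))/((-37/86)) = 3612/37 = 97.62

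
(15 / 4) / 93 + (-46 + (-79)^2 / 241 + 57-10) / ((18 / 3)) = 405499 / 89652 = 4.52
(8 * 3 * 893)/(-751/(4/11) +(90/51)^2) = -24775392/2383829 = -10.39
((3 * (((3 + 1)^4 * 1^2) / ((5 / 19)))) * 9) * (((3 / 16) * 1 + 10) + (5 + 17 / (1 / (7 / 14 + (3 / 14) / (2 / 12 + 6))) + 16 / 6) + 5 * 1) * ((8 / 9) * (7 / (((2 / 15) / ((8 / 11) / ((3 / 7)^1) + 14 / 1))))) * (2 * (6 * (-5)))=-405653660160 / 11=-36877605469.09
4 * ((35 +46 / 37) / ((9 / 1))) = 596 / 37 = 16.11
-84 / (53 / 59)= -93.51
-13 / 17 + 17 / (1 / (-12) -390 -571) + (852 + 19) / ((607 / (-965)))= -1385.49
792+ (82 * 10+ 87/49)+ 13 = 79712/49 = 1626.78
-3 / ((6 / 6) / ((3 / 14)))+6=75 / 14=5.36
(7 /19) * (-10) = -70 /19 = -3.68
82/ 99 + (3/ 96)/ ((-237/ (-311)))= 217559/ 250272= 0.87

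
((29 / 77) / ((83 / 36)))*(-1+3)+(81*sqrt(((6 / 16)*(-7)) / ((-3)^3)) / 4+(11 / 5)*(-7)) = -8.76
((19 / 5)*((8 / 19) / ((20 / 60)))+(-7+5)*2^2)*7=-112 / 5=-22.40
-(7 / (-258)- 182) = 46963 / 258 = 182.03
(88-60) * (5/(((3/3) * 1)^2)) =140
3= 3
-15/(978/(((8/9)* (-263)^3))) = 363828940/1467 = 248008.82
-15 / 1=-15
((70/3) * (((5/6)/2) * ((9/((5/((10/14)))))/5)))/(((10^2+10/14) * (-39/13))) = -7/846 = -0.01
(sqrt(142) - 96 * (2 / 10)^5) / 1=-96 / 3125 + sqrt(142)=11.89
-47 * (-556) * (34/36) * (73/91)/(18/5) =40537265/7371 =5499.56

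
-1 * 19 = -19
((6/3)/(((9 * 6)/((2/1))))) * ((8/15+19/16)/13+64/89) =236437/3748680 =0.06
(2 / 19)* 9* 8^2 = 1152 / 19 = 60.63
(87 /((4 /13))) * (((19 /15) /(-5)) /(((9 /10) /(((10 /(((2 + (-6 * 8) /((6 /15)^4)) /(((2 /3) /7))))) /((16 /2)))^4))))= -895375 /689319836286376988448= -0.00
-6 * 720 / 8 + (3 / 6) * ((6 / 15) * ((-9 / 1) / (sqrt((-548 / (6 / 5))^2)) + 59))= -3618197 / 6850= -528.20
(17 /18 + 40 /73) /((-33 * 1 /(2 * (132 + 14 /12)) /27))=-325.21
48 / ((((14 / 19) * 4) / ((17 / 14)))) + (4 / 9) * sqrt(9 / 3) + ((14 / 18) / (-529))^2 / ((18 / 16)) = 4 * sqrt(3) / 9 + 197679981449 / 9996200361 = 20.55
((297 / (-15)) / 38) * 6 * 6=-1782 / 95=-18.76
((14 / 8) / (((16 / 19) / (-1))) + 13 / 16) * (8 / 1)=-10.12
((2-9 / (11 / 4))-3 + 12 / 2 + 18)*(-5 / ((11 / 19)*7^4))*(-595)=250325 / 5929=42.22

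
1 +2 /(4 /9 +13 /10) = 337 /157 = 2.15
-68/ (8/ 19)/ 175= -323/ 350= -0.92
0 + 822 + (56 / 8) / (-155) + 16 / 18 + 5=1154842 / 1395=827.84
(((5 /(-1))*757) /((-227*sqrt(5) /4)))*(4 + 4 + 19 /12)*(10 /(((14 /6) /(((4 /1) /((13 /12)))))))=41786400*sqrt(5) /20657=4523.27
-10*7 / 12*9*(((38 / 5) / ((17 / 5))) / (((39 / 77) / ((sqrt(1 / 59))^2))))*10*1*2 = -1024100 / 13039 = -78.54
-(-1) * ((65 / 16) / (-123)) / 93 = -65 / 183024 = -0.00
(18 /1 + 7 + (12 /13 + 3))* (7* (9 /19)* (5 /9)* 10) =131600 /247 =532.79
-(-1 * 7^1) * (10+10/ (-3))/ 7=20/ 3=6.67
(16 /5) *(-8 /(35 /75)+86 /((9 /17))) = 146464 /315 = 464.97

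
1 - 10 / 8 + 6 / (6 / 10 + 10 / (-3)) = -401 / 164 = -2.45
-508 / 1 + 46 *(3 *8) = 596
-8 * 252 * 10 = -20160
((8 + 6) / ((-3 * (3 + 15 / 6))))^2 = 784 / 1089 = 0.72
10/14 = 0.71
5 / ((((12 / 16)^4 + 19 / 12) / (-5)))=-19200 / 1459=-13.16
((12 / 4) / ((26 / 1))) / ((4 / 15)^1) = 0.43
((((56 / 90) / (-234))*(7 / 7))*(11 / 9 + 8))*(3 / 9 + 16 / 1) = -56938 / 142155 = -0.40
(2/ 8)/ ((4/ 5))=5/ 16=0.31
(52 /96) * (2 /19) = 13 /228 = 0.06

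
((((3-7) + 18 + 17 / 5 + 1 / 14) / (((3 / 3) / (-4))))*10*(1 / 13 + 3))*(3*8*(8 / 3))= -12523520 / 91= -137621.10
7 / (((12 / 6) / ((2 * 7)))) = 49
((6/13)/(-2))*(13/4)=-3/4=-0.75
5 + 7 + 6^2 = 48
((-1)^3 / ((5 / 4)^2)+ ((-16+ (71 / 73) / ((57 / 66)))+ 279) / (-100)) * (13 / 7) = -5916443 / 970900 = -6.09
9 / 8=1.12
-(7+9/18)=-15/2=-7.50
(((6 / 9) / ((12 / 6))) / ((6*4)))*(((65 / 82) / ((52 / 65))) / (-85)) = -0.00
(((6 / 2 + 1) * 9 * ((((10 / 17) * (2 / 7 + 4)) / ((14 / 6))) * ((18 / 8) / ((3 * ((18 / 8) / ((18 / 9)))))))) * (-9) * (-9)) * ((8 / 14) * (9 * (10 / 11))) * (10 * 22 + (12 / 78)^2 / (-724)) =4238665710624000 / 1962009049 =2160370.11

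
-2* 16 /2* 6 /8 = -12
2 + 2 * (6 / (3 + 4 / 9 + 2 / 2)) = 4.70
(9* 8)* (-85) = -6120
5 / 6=0.83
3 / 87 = 1 / 29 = 0.03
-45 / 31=-1.45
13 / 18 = 0.72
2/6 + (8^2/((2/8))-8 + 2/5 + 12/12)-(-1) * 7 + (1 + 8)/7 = 27092/105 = 258.02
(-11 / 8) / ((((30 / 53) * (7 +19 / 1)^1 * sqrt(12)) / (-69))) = 13409 * sqrt(3) / 12480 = 1.86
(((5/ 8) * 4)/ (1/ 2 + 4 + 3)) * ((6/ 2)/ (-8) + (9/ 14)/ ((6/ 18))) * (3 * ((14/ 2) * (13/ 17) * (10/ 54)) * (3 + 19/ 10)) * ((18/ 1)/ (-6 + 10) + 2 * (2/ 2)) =240149/ 4896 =49.05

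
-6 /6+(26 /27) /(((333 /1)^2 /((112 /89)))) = -266463355 /266466267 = -1.00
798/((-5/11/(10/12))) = -1463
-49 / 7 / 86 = -7 / 86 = -0.08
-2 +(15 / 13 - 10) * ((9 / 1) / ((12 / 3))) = -1139 / 52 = -21.90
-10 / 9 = -1.11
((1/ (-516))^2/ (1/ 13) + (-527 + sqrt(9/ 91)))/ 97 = -140316899/ 25826832 + 3 * sqrt(91)/ 8827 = -5.43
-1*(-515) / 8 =515 / 8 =64.38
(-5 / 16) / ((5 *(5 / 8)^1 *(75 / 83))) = -83 / 750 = -0.11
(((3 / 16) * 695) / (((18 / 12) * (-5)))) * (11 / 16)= -1529 / 128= -11.95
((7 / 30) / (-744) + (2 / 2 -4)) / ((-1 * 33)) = 66967 / 736560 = 0.09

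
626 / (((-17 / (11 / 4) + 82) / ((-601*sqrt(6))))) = -2069243*sqrt(6) / 417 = -12154.89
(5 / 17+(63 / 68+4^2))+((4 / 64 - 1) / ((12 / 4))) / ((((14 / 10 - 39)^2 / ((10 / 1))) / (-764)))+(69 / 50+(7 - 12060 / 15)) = -23334252113 / 30042400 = -776.71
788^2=620944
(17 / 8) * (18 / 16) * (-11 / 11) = -153 / 64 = -2.39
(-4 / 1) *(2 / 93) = -8 / 93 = -0.09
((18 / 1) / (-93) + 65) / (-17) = -3.81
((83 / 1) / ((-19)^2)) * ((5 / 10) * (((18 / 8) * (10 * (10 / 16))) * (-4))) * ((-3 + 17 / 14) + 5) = -840375 / 40432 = -20.78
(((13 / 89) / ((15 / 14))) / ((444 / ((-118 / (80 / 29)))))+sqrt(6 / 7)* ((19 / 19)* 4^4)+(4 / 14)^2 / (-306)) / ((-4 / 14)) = 44111111 / 940480800-128* sqrt(42) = -829.49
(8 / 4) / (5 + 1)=1 / 3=0.33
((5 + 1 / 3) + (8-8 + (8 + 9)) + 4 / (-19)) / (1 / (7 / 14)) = 1261 / 114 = 11.06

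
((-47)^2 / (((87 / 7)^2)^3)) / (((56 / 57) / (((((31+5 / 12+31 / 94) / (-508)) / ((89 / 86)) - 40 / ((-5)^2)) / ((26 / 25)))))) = -0.00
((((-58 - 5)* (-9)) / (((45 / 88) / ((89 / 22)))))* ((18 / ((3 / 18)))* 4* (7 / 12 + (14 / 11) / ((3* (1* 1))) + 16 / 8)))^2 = 102746517295032576 / 3025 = 33965790841333.08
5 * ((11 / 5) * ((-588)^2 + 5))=3803239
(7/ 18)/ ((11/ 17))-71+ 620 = 549.60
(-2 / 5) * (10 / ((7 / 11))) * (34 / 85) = -88 / 35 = -2.51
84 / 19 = 4.42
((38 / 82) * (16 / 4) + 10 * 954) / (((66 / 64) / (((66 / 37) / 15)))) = 25037824 / 22755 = 1100.32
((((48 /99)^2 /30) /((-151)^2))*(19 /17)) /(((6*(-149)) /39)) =-15808 /943426830555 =-0.00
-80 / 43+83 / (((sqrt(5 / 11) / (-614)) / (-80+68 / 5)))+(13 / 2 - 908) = -77689 / 86+16919384 * sqrt(55) / 25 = 5018197.04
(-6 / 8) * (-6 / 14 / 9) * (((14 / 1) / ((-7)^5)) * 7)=-1 / 4802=-0.00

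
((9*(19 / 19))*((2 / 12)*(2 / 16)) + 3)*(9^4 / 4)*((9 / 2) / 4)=3011499 / 512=5881.83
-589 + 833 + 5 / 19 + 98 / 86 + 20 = 216834 / 817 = 265.40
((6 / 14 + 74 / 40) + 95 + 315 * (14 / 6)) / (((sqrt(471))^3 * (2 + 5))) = 116519 * sqrt(471) / 217404180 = 0.01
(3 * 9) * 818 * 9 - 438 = 198336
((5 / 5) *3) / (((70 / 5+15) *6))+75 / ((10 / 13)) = 2828 / 29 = 97.52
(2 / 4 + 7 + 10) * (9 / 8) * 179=56385 / 16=3524.06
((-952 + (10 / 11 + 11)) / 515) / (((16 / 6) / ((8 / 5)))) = -31023 / 28325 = -1.10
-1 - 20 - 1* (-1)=-20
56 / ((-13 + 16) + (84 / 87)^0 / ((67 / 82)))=3752 / 283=13.26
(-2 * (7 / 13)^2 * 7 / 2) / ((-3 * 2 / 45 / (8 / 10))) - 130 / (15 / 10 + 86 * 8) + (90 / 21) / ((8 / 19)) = 20664673 / 932204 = 22.17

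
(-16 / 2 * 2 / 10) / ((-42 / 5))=0.19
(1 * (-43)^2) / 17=1849 / 17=108.76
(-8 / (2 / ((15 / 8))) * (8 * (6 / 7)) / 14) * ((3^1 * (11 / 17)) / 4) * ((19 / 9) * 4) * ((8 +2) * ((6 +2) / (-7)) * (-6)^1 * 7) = -7225.93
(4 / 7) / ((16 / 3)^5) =243 / 1835008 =0.00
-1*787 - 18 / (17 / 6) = -793.35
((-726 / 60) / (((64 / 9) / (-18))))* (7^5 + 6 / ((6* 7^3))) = 28250412201 / 54880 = 514766.99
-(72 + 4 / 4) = -73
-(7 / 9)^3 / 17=-0.03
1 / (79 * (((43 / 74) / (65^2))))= 312650 / 3397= 92.04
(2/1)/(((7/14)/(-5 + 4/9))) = -164/9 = -18.22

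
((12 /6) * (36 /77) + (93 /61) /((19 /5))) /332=0.00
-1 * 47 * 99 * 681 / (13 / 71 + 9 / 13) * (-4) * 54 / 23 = 78966998253 / 2323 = 33993542.08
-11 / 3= -3.67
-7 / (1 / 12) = -84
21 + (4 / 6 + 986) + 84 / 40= 30293 / 30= 1009.77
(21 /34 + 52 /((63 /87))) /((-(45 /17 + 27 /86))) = -2223659 /90909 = -24.46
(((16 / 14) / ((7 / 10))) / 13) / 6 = 40 / 1911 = 0.02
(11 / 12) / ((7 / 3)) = 11 / 28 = 0.39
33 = 33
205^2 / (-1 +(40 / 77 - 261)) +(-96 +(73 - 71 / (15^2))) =-833706089 / 4530150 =-184.03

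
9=9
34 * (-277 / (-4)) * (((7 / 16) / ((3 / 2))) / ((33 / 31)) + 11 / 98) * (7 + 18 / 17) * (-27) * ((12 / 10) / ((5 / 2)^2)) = -5119358049 / 134750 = -37991.53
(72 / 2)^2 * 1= 1296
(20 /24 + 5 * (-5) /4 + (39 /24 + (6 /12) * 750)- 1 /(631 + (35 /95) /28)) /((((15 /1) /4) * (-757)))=-427247089 /3267310410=-0.13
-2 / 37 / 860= -0.00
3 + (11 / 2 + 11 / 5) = 107 / 10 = 10.70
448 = 448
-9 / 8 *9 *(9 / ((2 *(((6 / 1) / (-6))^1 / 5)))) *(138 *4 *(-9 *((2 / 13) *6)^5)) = -281621214720 / 371293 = -758487.81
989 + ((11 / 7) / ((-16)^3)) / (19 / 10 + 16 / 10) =99248117 / 100352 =989.00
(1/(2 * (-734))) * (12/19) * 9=-27/6973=-0.00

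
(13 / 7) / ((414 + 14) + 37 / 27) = 351 / 81151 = 0.00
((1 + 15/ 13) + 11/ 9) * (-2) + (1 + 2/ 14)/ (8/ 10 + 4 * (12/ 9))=-123680/ 18837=-6.57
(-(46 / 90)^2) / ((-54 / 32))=8464 / 54675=0.15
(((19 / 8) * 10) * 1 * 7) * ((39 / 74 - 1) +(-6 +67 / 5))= 340879 / 296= 1151.62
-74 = -74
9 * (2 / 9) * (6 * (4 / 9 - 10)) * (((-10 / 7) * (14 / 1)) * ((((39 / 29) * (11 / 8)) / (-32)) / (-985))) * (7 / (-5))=-43043 / 228520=-0.19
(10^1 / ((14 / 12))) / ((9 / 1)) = 20 / 21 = 0.95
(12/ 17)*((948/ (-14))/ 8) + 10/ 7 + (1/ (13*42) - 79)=-775459/ 9282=-83.54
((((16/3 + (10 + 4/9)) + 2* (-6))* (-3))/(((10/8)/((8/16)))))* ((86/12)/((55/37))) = -54094/2475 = -21.86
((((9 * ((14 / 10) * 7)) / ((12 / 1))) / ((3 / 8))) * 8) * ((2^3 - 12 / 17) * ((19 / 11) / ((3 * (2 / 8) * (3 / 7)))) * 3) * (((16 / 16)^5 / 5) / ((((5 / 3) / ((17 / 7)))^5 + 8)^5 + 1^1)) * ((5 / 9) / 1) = 275461622619401179531757514279457795528672205184 / 4841503602175975562842668189712331878830285499585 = 0.06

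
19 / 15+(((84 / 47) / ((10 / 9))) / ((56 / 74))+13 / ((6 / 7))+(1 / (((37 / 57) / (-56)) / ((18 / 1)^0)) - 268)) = -8757032 / 26085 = -335.71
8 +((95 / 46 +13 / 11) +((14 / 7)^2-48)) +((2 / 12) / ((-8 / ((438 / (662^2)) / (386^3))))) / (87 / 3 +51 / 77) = -3816235034017019683105 / 116515713945128295424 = -32.75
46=46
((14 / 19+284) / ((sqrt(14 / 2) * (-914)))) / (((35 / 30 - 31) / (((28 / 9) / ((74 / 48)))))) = 173120 * sqrt(7) / 57507509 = 0.01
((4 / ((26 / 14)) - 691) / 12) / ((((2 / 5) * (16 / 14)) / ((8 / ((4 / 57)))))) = -5955075 / 416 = -14315.08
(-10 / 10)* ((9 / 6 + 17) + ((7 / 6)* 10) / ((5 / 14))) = -307 / 6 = -51.17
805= 805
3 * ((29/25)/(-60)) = -29/500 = -0.06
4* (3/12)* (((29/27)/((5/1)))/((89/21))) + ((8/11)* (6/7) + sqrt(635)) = 207871/308385 + sqrt(635) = 25.87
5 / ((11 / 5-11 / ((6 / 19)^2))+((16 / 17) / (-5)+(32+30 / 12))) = -15300 / 225809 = -0.07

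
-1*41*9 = -369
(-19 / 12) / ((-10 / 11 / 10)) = 209 / 12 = 17.42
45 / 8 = 5.62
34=34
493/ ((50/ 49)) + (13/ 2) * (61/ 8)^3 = 86137209/ 25600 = 3364.73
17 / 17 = 1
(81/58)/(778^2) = 81/35106472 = 0.00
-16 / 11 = -1.45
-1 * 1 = -1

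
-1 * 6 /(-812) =0.01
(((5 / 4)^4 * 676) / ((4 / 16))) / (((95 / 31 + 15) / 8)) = 654875 / 224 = 2923.55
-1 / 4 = -0.25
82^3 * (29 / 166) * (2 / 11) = 15989672 / 913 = 17513.33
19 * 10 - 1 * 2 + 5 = 193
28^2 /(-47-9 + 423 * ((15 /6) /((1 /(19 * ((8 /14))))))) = 0.07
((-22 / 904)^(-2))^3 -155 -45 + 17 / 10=85276740273859177 / 17715610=4813649672.46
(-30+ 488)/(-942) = -229/471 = -0.49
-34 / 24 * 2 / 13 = -17 / 78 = -0.22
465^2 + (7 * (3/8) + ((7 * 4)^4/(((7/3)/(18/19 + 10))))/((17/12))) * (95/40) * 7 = 37055653305/1088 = 34058504.88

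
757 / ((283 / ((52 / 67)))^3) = 106440256 / 6816849637681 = 0.00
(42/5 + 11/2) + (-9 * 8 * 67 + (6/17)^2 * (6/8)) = -13900919/2890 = -4810.01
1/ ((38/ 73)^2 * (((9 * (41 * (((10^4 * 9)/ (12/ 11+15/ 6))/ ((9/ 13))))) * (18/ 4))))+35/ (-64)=-1875124603567/ 3428799660000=-0.55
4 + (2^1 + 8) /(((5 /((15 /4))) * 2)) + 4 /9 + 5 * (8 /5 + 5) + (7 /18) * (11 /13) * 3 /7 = 41.34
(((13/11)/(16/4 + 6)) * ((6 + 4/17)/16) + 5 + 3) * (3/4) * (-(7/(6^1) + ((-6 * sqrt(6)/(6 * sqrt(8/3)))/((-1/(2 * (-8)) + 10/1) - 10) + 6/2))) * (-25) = -4212915/1408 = -2992.13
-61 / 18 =-3.39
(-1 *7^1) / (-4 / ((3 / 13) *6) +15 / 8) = 504 / 73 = 6.90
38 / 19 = 2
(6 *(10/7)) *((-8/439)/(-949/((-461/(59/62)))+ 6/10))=-68596800/1123799173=-0.06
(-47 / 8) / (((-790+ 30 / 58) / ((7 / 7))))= 1363 / 183160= 0.01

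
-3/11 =-0.27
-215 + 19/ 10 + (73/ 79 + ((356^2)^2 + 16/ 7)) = 88822934578187/ 5530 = 16062013486.11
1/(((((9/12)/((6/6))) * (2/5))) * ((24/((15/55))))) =5/132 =0.04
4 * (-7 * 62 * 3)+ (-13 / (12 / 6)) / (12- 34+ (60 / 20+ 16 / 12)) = -552009 / 106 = -5207.63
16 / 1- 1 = 15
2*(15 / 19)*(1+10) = 17.37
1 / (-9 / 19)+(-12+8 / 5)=-563 / 45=-12.51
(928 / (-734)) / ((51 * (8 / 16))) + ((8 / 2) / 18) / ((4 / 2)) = 3455 / 56151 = 0.06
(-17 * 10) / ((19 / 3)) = -510 / 19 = -26.84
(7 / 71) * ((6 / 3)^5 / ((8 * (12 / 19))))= 133 / 213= 0.62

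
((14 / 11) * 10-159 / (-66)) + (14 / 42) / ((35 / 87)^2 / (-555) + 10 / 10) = 71463132 / 4619527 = 15.47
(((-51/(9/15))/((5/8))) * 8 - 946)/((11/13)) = -26442/11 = -2403.82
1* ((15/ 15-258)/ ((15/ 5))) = -257/ 3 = -85.67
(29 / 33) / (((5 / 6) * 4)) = 29 / 110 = 0.26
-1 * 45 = -45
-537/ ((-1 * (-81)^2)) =179/ 2187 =0.08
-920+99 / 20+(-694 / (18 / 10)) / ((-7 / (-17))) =-2332763 / 1260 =-1851.40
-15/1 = -15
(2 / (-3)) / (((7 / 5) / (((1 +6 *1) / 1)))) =-3.33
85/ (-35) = -17/ 7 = -2.43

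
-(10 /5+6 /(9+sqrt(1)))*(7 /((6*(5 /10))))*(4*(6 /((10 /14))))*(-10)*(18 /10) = 91728 /25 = 3669.12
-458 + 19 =-439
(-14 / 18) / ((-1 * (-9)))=-7 / 81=-0.09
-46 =-46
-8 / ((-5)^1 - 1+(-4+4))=4 / 3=1.33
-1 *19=-19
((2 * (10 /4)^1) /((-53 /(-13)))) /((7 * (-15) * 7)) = -13 /7791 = -0.00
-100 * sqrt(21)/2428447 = -0.00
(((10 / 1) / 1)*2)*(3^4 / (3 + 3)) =270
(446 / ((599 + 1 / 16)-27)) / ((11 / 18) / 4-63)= -57088 / 4601925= -0.01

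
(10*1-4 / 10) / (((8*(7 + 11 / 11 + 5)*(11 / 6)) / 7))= 252 / 715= 0.35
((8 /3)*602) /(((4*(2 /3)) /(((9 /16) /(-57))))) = -903 /152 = -5.94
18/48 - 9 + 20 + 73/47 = 4861/376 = 12.93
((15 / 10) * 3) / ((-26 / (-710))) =3195 / 26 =122.88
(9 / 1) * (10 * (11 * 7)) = 6930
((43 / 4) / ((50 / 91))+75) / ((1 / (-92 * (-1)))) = 434999 / 50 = 8699.98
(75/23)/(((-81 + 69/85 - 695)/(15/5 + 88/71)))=-274125/15371429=-0.02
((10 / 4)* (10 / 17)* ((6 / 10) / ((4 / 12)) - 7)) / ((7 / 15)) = -1950 / 119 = -16.39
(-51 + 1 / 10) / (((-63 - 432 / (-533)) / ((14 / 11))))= 1899079 / 1823085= 1.04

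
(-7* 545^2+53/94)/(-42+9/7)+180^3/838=58026.87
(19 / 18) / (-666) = -19 / 11988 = -0.00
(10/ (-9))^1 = -10/ 9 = -1.11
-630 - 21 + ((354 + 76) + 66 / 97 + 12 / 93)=-662113 / 3007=-220.19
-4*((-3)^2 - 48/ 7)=-8.57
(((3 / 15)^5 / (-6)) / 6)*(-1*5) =0.00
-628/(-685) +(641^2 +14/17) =4784729511/11645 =410882.74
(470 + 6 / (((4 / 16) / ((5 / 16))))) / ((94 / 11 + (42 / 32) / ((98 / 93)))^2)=579808768 / 116403125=4.98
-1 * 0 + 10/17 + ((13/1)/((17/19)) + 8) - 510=-8277/17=-486.88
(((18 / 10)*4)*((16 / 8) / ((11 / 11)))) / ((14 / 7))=36 / 5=7.20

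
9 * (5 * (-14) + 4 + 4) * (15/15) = -558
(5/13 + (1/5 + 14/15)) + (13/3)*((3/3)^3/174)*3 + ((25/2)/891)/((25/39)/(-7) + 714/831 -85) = 11357879522357/7132129701840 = 1.59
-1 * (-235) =235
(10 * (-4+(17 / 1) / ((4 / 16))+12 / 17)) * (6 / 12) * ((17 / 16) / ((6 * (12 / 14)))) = 9625 / 144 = 66.84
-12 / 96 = -1 / 8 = -0.12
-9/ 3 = -3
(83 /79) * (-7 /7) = -83 /79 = -1.05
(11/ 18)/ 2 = 11/ 36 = 0.31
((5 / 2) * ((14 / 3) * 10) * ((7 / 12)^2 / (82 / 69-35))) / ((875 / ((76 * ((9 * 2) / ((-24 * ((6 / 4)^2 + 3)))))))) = 3059 / 209970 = 0.01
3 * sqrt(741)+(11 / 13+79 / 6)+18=2497 / 78+3 * sqrt(741)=113.68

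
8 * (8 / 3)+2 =23.33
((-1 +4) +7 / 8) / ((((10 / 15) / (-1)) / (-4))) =93 / 4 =23.25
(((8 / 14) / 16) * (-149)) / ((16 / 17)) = -2533 / 448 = -5.65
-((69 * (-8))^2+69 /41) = -12492933 /41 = -304705.68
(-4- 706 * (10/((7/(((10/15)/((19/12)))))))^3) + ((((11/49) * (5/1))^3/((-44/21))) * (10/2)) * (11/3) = -78398810033/461116852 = -170.02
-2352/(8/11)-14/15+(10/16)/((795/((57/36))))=-246890017/76320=-3234.93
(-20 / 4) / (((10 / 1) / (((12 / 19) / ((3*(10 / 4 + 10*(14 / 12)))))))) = -12 / 1615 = -0.01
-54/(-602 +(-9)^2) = 54/521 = 0.10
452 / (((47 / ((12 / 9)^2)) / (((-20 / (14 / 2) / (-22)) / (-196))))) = -18080 / 1595979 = -0.01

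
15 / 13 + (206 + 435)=642.15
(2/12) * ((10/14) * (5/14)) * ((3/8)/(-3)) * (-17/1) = 0.09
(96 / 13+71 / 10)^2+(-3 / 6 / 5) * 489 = 2719279 / 16900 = 160.90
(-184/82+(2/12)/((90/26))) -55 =-633157/11070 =-57.20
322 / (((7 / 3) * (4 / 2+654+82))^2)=23 / 211806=0.00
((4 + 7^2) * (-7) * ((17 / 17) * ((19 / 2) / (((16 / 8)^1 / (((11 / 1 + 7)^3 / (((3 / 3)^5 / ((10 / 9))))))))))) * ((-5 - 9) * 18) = 2877683760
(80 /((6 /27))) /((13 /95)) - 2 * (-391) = 44366 /13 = 3412.77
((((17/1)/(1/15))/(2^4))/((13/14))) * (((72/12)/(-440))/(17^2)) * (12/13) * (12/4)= -567/252824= -0.00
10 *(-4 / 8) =-5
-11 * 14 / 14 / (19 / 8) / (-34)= 44 / 323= 0.14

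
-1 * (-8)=8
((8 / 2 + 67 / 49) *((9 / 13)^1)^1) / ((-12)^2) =263 / 10192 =0.03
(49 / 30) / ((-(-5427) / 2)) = 49 / 81405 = 0.00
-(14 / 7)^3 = -8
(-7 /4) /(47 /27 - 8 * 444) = 0.00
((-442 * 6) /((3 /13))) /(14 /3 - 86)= 8619 /61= 141.30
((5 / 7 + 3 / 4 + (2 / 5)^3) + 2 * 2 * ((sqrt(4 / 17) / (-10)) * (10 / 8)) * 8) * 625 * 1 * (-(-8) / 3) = 17830 / 7 - 40000 * sqrt(17) / 51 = -686.67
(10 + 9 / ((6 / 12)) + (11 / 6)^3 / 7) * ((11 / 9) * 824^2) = 40767161864 / 1701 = 23966585.46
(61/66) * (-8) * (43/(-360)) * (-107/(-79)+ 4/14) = 2379061/1642410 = 1.45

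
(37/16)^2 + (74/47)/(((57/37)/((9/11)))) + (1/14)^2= 762601751/123219712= 6.19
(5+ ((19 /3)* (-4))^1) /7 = -61 /21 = -2.90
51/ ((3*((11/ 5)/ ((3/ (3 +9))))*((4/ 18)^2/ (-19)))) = -130815/ 176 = -743.27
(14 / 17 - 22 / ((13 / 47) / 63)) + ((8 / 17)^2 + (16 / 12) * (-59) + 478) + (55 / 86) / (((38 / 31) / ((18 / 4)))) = -339473227705 / 73667256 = -4608.20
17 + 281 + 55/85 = 5077/17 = 298.65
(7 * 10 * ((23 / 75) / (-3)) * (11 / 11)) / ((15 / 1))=-322 / 675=-0.48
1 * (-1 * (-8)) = 8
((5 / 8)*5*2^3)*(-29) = -725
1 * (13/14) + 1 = 27/14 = 1.93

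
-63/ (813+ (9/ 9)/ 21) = -1323/ 17074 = -0.08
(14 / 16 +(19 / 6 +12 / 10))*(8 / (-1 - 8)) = -629 / 135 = -4.66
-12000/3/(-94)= 42.55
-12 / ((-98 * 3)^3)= 1 / 2117682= 0.00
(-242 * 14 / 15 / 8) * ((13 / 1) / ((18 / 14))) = -285.47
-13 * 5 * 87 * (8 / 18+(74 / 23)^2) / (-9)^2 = -96889000 / 128547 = -753.72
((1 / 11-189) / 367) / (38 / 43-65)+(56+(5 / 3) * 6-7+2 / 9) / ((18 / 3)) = 1979039971 / 200340162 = 9.88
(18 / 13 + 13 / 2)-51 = -1121 / 26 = -43.12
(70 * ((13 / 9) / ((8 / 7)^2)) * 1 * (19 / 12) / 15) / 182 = 931 / 20736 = 0.04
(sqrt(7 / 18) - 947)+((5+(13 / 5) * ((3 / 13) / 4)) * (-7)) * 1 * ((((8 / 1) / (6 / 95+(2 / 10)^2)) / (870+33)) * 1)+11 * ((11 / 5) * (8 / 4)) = -28498103 / 31605+sqrt(14) / 6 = -901.07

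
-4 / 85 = -0.05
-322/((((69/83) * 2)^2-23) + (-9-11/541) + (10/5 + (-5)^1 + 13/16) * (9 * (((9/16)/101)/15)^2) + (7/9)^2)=20307994649137520640/1806969423390194083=11.24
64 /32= 2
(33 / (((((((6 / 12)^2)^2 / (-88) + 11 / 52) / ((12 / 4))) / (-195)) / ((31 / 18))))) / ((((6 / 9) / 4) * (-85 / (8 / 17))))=5842197504 / 1115251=5238.46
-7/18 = -0.39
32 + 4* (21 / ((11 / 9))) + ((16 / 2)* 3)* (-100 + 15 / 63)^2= 386397076 / 1617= 238959.23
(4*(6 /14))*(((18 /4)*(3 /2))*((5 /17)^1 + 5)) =7290 /119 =61.26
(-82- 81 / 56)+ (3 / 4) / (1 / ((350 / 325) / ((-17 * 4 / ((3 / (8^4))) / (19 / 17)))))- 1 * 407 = -422649884859 / 861765632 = -490.45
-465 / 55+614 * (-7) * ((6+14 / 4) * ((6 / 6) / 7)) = -64256 / 11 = -5841.45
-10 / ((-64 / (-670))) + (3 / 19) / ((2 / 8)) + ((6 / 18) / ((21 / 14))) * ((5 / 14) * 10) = -1977679 / 19152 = -103.26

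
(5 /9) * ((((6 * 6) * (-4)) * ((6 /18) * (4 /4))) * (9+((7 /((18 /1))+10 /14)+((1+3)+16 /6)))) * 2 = -169040 /189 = -894.39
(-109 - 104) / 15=-71 / 5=-14.20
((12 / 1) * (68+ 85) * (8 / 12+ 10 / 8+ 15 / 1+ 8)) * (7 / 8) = 320229 / 8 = 40028.62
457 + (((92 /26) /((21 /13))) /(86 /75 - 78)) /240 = 442536749 /968352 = 457.00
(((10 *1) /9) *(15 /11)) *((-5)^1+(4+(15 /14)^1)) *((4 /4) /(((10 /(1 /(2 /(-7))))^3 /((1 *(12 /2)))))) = -49 /1760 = -0.03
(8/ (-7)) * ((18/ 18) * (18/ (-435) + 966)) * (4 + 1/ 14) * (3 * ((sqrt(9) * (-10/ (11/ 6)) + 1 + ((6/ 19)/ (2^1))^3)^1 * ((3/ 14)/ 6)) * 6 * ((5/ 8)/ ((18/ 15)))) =913030469640/ 39499537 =23114.97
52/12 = 13/3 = 4.33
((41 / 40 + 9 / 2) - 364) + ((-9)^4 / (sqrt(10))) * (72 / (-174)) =-39366 * sqrt(10) / 145 - 14339 / 40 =-1217.00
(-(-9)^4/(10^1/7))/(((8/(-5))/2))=45927/8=5740.88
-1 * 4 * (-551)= 2204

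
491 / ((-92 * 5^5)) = -491 / 287500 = -0.00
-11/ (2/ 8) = -44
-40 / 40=-1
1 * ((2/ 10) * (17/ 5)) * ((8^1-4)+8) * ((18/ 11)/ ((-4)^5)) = -459/ 35200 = -0.01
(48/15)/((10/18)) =144/25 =5.76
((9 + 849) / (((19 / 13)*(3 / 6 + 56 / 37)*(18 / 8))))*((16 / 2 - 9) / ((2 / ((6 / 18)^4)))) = -0.80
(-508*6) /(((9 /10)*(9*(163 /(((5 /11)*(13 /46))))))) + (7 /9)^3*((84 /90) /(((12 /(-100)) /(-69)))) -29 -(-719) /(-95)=1847614349668 /8568020835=215.64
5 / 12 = 0.42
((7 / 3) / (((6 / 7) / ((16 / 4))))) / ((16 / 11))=539 / 72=7.49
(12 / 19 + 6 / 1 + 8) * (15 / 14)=2085 / 133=15.68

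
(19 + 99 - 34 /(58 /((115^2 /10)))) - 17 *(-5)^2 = -1082.26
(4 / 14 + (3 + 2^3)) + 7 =128 / 7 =18.29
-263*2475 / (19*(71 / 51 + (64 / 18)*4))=-99591525 / 45391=-2194.08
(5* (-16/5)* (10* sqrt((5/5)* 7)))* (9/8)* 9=-1620* sqrt(7)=-4286.12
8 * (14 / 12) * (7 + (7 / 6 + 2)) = 854 / 9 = 94.89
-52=-52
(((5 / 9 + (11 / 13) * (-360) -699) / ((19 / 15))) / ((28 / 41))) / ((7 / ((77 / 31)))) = -132321145 / 321594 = -411.45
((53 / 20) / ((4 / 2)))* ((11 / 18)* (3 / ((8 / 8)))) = 583 / 240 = 2.43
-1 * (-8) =8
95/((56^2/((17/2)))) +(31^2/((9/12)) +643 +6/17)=615735613/319872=1924.94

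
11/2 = 5.50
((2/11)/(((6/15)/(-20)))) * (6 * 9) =-5400/11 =-490.91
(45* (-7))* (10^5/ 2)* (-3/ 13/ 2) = 1817307.69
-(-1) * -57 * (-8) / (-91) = -456 / 91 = -5.01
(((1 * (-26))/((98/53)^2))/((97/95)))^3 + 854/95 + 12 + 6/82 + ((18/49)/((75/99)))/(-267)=-68675030998152861788818377/175165729842976373072600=-392.06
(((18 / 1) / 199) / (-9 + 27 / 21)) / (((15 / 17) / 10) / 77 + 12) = -18326 / 18757143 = -0.00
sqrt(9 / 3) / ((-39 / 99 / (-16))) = 528*sqrt(3) / 13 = 70.35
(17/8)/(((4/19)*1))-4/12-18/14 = 5695/672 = 8.47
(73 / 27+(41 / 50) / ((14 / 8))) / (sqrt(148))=14989 * sqrt(37) / 349650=0.26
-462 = -462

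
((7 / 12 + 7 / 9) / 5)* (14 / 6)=343 / 540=0.64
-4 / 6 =-2 / 3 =-0.67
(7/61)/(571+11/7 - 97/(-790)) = 38710/193186939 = 0.00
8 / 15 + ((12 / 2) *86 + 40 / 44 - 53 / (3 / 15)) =41653 / 165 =252.44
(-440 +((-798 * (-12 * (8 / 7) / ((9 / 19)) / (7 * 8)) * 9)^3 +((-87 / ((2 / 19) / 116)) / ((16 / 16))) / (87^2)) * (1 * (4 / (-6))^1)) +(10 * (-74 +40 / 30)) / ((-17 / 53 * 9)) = -5373293011707920 / 157437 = -34129798025.29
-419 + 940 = 521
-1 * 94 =-94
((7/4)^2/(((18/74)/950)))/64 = 861175/4608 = 186.89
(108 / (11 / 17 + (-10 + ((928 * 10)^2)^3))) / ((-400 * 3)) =-153 / 1085767352002071756799984100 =-0.00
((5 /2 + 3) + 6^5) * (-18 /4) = -140067 /4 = -35016.75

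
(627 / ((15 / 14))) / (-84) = -6.97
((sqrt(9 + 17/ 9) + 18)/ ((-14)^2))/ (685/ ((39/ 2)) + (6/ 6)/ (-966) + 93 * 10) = 299 * sqrt(2)/ 24240134 + 8073/ 84840469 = 0.00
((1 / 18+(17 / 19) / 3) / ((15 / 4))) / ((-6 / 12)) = -484 / 2565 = -0.19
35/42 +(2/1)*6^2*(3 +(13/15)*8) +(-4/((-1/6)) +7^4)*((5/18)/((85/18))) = 437927/510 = 858.68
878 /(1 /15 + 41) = 6585 /308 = 21.38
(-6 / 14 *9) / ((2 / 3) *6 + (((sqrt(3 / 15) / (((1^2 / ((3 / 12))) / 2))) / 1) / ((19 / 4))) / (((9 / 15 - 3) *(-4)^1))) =-22457088 / 23288797 + 12312 *sqrt(5) / 23288797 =-0.96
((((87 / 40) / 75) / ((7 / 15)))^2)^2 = 57289761 / 3841600000000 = 0.00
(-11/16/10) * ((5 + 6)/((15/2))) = -121/1200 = -0.10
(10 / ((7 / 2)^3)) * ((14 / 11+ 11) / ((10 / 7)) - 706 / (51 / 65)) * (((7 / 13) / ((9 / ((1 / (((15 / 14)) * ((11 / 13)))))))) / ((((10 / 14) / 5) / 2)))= -31998112 / 166617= -192.05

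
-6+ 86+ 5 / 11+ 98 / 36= 16469 / 198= 83.18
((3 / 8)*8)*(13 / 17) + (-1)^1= 22 / 17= 1.29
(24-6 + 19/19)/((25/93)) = 1767/25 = 70.68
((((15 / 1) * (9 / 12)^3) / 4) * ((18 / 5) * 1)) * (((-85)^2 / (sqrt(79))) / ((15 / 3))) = 1053405 * sqrt(79) / 10112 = 925.92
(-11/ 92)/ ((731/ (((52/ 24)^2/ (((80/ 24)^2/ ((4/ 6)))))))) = -1859/ 40351200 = -0.00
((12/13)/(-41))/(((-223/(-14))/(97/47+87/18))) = -54460/5586373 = -0.01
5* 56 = 280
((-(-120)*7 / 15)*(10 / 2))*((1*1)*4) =1120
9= 9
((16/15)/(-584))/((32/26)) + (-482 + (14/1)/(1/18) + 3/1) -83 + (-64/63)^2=-3580795679/11589480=-308.97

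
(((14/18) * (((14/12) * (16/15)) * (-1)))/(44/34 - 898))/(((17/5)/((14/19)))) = 0.00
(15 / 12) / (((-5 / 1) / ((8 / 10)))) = -1 / 5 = -0.20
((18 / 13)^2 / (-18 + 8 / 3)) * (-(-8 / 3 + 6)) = 1620 / 3887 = 0.42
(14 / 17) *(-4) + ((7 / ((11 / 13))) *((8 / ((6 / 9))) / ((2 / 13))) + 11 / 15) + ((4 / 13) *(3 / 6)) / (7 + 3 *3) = 187494733 / 291720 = 642.72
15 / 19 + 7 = 7.79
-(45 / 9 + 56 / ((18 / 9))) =-33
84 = 84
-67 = -67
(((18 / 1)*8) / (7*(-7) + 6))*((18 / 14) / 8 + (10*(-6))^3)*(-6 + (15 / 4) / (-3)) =-5244275.17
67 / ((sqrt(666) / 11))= 737* sqrt(74) / 222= 28.56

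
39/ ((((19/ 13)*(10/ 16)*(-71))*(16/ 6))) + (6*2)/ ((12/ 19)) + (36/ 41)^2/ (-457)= 97273650058/ 5181623665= 18.77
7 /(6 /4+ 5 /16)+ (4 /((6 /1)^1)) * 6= 228 /29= 7.86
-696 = -696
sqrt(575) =5 * sqrt(23) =23.98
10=10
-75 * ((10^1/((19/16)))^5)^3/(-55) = 17293822569102704640000000000000000/166992397328622781289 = 103560538358344.26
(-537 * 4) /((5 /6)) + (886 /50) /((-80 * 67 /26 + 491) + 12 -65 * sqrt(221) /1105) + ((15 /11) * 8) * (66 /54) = -48686555466569 /18986983500 + 74867 * sqrt(221) /6328994500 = -2564.21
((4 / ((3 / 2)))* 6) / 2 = 8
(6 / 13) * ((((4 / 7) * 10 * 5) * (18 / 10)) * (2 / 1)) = 4320 / 91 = 47.47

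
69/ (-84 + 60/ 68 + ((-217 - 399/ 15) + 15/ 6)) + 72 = 3956694/ 55117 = 71.79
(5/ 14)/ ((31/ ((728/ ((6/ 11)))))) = 1430/ 93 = 15.38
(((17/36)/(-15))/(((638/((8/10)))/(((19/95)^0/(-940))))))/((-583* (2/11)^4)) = -2057/31207248000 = -0.00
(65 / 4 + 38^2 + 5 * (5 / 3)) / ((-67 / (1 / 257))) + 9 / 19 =1524815 / 3925932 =0.39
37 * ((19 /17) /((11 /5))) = 3515 /187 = 18.80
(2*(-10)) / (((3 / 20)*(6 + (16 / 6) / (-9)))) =-1800 / 77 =-23.38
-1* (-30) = 30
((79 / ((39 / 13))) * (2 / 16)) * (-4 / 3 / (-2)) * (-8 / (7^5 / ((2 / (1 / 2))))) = -632 / 151263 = -0.00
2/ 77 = 0.03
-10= -10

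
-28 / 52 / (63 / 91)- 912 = -8215 / 9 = -912.78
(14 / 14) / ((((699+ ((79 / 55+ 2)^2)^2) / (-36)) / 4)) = -109807500 / 639356393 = -0.17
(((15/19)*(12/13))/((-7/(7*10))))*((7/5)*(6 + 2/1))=-20160/247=-81.62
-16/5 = -3.20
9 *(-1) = -9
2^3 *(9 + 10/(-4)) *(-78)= -4056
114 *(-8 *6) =-5472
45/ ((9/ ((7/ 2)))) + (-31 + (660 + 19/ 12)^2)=63025777/ 144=437679.01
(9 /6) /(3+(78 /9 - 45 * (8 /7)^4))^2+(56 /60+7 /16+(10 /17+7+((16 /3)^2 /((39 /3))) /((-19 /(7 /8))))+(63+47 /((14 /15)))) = 113747153738266138967 /930707429873130000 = 122.22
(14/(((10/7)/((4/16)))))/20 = 49/400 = 0.12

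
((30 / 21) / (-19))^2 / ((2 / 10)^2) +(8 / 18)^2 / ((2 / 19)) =2891228 / 1432809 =2.02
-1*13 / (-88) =13 / 88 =0.15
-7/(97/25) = -1.80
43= 43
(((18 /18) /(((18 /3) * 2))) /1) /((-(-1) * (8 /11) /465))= 1705 /32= 53.28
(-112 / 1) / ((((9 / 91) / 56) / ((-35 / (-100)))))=-22195.91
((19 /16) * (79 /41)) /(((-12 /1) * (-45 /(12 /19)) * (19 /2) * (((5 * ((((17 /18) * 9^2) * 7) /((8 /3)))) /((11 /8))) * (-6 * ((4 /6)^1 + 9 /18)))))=-869 /15768440100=-0.00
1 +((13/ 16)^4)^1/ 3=1.15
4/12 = 1/3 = 0.33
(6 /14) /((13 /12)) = 36 /91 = 0.40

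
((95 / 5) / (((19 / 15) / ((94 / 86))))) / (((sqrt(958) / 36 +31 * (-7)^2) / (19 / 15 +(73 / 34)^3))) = 38062786073823 / 315868002626291 - 2784199113 * sqrt(958) / 1263472010505164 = 0.12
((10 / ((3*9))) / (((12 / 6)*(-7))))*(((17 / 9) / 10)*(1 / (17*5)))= -1 / 17010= -0.00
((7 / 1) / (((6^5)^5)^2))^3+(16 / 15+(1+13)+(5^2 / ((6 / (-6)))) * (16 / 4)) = -224251693190319325770901198745819984527549019021594649128561637997649484348693445466136732109976739318604964495263529293 / 2640326057970792689610296688530062612176793787538398537620427448951917005675354538455299043681044811443543538013306880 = -84.93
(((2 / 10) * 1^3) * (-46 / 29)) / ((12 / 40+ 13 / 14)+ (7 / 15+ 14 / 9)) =-1449 / 14848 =-0.10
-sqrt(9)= -3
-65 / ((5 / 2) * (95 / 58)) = -1508 / 95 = -15.87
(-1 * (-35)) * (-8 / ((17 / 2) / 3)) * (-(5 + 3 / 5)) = 9408 / 17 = 553.41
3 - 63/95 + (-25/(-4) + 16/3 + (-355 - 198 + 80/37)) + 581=1859393/42180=44.08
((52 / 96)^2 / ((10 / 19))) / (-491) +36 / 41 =101682109 / 115954560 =0.88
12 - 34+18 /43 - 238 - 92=-15118 /43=-351.58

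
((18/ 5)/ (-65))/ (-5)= 18/ 1625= 0.01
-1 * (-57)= 57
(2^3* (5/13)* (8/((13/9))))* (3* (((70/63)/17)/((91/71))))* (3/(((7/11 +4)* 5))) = 1499520/4444531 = 0.34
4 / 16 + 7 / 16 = 11 / 16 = 0.69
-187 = -187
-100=-100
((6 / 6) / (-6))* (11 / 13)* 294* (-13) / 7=77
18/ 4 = 9/ 2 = 4.50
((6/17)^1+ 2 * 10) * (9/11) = 3114/187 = 16.65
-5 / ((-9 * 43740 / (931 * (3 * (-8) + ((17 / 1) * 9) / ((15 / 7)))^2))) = 5810371 / 218700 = 26.57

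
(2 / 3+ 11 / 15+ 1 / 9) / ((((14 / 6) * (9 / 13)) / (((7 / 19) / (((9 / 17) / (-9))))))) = -15028 / 2565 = -5.86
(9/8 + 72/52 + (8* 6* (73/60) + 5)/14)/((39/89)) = 16.06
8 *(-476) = -3808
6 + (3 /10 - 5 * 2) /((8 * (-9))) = 4417 /720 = 6.13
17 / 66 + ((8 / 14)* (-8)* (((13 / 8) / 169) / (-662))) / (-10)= 2560219 / 9939930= 0.26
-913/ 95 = -9.61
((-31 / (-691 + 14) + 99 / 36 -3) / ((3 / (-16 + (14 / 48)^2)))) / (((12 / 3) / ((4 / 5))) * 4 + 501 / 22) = 55762861 / 2201668992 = 0.03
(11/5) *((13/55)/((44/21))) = 273/1100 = 0.25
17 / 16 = 1.06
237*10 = 2370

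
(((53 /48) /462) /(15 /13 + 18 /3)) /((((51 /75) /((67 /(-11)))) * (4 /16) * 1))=-1154075 /96415704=-0.01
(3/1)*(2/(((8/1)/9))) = 27/4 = 6.75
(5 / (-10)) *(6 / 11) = -3 / 11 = -0.27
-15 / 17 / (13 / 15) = -225 / 221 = -1.02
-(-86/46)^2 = -1849/529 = -3.50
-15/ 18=-5/ 6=-0.83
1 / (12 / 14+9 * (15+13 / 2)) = 14 / 2721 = 0.01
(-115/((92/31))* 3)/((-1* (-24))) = -155/32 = -4.84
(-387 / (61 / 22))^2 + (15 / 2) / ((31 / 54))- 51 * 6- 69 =2205384456 / 115351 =19118.90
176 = 176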